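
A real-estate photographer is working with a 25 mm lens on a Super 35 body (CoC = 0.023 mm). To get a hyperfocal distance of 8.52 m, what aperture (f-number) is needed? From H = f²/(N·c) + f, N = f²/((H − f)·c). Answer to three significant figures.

f/3.20

Rearrange H = f²/(N·c) + f for N: N = f² / ((H − f)·c).
N = 25² / ((8520 − 25) × 0.023) = 625 / 195.4 ≈ 3.20.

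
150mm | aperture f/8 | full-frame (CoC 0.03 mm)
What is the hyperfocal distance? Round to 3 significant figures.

93.9 m

Hyperfocal distance H = f²/(N·c) + f = 150²/(8 × 0.03) + 150 = 22500/0.24 + 150 ≈ 93900.0 mm ≈ 93.9 m.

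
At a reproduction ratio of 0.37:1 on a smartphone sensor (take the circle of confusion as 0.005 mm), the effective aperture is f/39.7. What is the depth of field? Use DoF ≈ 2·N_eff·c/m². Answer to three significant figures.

2.90 mm

At magnification m, DoF ≈ 2·N_eff·c/m² = 2 × 39.7 × 0.005 / 0.37² = 0.397 / 0.1369 ≈ 2.9 mm.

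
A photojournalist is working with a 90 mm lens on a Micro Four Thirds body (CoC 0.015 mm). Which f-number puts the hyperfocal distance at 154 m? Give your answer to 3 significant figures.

Rearrange H = f²/(N·c) + f for N: N = f² / ((H − f)·c).
N = 90² / ((154000 − 90) × 0.015) = 8100 / 2309 ≈ 3.51.

f/3.51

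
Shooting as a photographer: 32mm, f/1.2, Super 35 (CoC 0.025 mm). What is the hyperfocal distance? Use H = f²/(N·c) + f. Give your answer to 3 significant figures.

34.2 m

Hyperfocal distance H = f²/(N·c) + f = 32²/(1.2 × 0.025) + 32 = 1024/0.03 + 32 ≈ 34165.3 mm ≈ 34.2 m.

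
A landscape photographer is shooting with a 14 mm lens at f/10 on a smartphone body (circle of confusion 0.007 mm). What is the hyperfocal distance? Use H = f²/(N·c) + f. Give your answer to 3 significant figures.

2.81 m

Hyperfocal distance H = f²/(N·c) + f = 14²/(10 × 0.007) + 14 = 196/0.07 + 14 ≈ 2814.0 mm ≈ 2.81 m.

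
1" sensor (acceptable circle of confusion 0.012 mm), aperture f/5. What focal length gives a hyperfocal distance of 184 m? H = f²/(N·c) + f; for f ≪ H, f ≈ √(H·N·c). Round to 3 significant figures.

105 mm

From H = f²/(N·c) + f, with f ≪ H: f ≈ √(H·N·c) = √(184000 × 5 × 0.012) = √11040 ≈ 105.1 mm.
The +f correction barely moves this — solving exactly, f² + N·c·f − N·c·H = 0 ⇒ f = (−N·c + √((N·c)² + 4·N·c·H))/2 = (−0.06 + √44160)/2 ≈ 105.04 mm, so f ≈ 105 mm.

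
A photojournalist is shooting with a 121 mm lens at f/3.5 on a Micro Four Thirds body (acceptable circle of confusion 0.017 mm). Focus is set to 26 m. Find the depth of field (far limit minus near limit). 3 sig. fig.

5.53 m

Hyperfocal distance H = f²/(N·c) + f = 121²/(3.5 × 0.017) + 121 = 14641/0.0595 + 121 ≈ 246188.2 mm ≈ 246.2 m.
Near limit Dn = s·(H − f)/(H + s − 2f) = 26000 × (246188.2 − 121) / (246188.2 + 26000 − 2 × 121) = 26000 × 246067.2 / 271946.2 ≈ 23525.8 mm.
Far limit Df = s·(H − f)/(H − s) = 26000 × (246188.2 − 121) / (246188.2 − 26000) = 26000 × 246067.2 / 220188.2 ≈ 29055.8 mm.
Depth of field = Df − Dn = 29055.8 − 23525.8 ≈ 5530.0 mm ≈ 5.53 m.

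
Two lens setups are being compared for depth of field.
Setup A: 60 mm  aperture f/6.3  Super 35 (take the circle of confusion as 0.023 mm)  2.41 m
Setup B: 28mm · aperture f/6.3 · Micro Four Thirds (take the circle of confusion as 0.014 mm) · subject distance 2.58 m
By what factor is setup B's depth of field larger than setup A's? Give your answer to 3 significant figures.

3.51

Setup A: H = 60²/(6.3×0.023) + 60 ≈ 24904.7 mm; DoF = Df − Dn = 2661.77 − 2201.74 ≈ 460.03 mm.
Setup B: H = 28²/(6.3×0.014) + 28 ≈ 8916.9 mm; DoF = Df − Dn = 3619.0 − 2004.5 ≈ 1614.5 mm.
Ratio = 1614.5 / 460.03 ≈ 3.51.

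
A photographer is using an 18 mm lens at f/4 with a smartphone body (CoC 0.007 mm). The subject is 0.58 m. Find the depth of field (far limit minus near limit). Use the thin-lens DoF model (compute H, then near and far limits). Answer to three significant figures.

56.5 mm

Hyperfocal distance H = f²/(N·c) + f = 18²/(4 × 0.007) + 18 = 324/0.028 + 18 ≈ 11589.4 mm ≈ 11.59 m.
Near limit Dn = s·(H − f)/(H + s − 2f) = 580 × (11589.4 − 18) / (11589.4 + 580 − 2 × 18) = 580 × 11571.4 / 12133.4 ≈ 553.135 mm.
Far limit Df = s·(H − f)/(H − s) = 580 × (11589.4 − 18) / (11589.4 − 580) = 580 × 11571.4 / 11009.4 ≈ 609.607 mm.
Depth of field = Df − Dn = 609.607 − 553.135 ≈ 56.472 mm.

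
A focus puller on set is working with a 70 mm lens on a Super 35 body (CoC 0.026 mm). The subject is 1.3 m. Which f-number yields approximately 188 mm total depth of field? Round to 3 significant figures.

Write h = H − f = f²/(N·c). The thin-lens limits are Dn = s·h/(h + (s−f)) and Df = s·h/(h − (s−f)), so DoF = Df − Dn = 2·s·(s−f)·h / (h² − (s−f)²).
That is a quadratic in h: DoF·h² − 2·s·(s−f)·h − DoF·(s−f)² = 0 ⇒ h = (s−f)·(s + √(s² + DoF²)) / DoF = 1230 × (1300 + √(1300² + 188²)) / 188 = 1230 × (1300 + 1313.52) / 188 ≈ 17099 mm.
Then N = f²/(c·h) = 70² / (0.026 × 17099) = 4900 / 444.58 ≈ 11.

f/11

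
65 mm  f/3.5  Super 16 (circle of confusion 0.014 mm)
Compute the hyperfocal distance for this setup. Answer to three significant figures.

Hyperfocal distance H = f²/(N·c) + f = 65²/(3.5 × 0.014) + 65 = 4225/0.049 + 65 ≈ 86289.5 mm ≈ 86.3 m.

86.3 m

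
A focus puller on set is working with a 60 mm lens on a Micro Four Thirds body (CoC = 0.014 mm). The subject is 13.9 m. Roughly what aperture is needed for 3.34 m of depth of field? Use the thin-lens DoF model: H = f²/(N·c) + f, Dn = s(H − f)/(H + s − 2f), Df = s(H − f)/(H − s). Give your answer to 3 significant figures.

f/2.20

Write h = H − f = f²/(N·c). The thin-lens limits are Dn = s·h/(h + (s−f)) and Df = s·h/(h − (s−f)), so DoF = Df − Dn = 2·s·(s−f)·h / (h² − (s−f)²).
That is a quadratic in h: DoF·h² − 2·s·(s−f)·h − DoF·(s−f)² = 0 ⇒ h = (s−f)·(s + √(s² + DoF²)) / DoF = 13840 × (13900 + √(13900² + 3340²)) / 3340 = 13840 × (13900 + 14295.6) / 3340 ≈ 116835 mm.
Then N = f²/(c·h) = 60² / (0.014 × 116835) = 3600 / 1635.7 ≈ 2.20.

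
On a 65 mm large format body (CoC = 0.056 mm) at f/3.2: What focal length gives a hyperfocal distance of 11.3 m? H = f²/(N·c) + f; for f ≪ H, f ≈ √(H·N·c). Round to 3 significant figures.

From H = f²/(N·c) + f, with f ≪ H: f ≈ √(H·N·c) = √(11300 × 3.2 × 0.056) = √2025.0 ≈ 45.00 mm.
Exact: f² + N·c·f − N·c·H = 0 ⇒ f = (−N·c + √((N·c)² + 4·N·c·H))/2 = (−0.1792 + √8099.9)/2 ≈ 44.910 mm ≈ 44.9 mm.

44.9 mm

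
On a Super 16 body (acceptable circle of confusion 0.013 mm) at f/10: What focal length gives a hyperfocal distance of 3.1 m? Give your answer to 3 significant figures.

From H = f²/(N·c) + f, with f ≪ H: f ≈ √(H·N·c) = √(3100 × 10 × 0.013) = √403.00 ≈ 20.07 mm.
Exact: f² + N·c·f − N·c·H = 0 ⇒ f = (−N·c + √((N·c)² + 4·N·c·H))/2 = (−0.13 + √1612.0)/2 ≈ 20.010 mm ≈ 20.0 mm.

20.0 mm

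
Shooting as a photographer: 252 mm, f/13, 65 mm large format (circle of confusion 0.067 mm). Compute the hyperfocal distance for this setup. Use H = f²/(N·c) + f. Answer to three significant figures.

Hyperfocal distance H = f²/(N·c) + f = 252²/(13 × 0.067) + 252 = 63504/0.871 + 252 ≈ 73161.3 mm ≈ 73.2 m.

73.2 m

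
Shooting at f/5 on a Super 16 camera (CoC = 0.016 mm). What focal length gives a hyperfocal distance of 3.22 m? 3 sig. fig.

From H = f²/(N·c) + f, with f ≪ H: f ≈ √(H·N·c) = √(3220 × 5 × 0.016) = √257.60 ≈ 16.05 mm.
Exact: f² + N·c·f − N·c·H = 0 ⇒ f = (−N·c + √((N·c)² + 4·N·c·H))/2 = (−0.08 + √1030.4)/2 ≈ 16.010 mm ≈ 16.0 mm.

16.0 mm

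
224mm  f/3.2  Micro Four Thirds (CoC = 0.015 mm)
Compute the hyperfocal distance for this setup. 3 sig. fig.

1050 m

Hyperfocal distance H = f²/(N·c) + f = 224²/(3.2 × 0.015) + 224 = 50176/0.048 + 224 ≈ 1045557.3 mm ≈ 1050 m.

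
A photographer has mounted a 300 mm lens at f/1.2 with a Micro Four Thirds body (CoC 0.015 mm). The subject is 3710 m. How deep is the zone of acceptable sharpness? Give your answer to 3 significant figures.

Hyperfocal distance H = f²/(N·c) + f = 300²/(1.2 × 0.015) + 300 = 90000/0.018 + 300 ≈ 5000300.0 mm ≈ 5000 m.
Near limit Dn = s·(H − f)/(H + s − 2f) = 3710000 × (5000300.0 − 300) / (5000300.0 + 3710000 − 2 × 300) = 3710000 × 5000000.0 / 8709700.0 ≈ 2129809 mm.
Far limit Df = s·(H − f)/(H − s) = 3710000 × (5000300.0 − 300) / (5000300.0 − 3710000) = 3710000 × 5000000.0 / 1290300.0 ≈ 14376502 mm.
Depth of field = Df − Dn = 14376502 − 2129809 ≈ 12246693 mm ≈ 12200 m.

12200 m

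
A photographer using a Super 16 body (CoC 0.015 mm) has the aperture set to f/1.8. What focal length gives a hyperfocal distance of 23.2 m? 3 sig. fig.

25.0 mm

From H = f²/(N·c) + f, with f ≪ H: f ≈ √(H·N·c) = √(23200 × 1.8 × 0.015) = √626.40 ≈ 25.03 mm.
The +f correction barely moves this — solving exactly, f² + N·c·f − N·c·H = 0 ⇒ f = (−N·c + √((N·c)² + 4·N·c·H))/2 = (−0.027 + √2505.6)/2 ≈ 25.014 mm, so f ≈ 25.0 mm.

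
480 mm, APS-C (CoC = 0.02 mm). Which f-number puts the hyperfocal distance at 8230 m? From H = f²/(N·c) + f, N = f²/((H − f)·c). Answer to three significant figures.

f/1.40

Rearrange H = f²/(N·c) + f for N: N = f² / ((H − f)·c).
N = 480² / ((8230000 − 480) × 0.02) = 230400 / 164590 ≈ 1.40.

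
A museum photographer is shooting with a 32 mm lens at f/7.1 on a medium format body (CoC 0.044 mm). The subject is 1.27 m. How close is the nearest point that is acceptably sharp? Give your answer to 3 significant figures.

Hyperfocal distance H = f²/(N·c) + f = 32²/(7.1 × 0.044) + 32 = 1024/0.3124 + 32 ≈ 3309.8 mm ≈ 3.310 m.
Near limit Dn = s·(H − f)/(H + s − 2f) = 1270 × (3309.8 − 32) / (3309.8 + 1270 − 2 × 32) = 1270 × 3277.8 / 4515.8 ≈ 921.84 mm ≈ 0.922 m.

0.922 m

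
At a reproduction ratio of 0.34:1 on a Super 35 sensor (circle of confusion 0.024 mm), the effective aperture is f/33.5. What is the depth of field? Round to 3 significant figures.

At magnification m, DoF ≈ 2·N_eff·c/m² = 2 × 33.5 × 0.024 / 0.34² = 1.608 / 0.1156 ≈ 13.9 mm.

13.9 mm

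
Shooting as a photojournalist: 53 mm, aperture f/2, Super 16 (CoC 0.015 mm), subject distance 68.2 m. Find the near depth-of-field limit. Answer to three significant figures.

39.5 m

Hyperfocal distance H = f²/(N·c) + f = 53²/(2 × 0.015) + 53 = 2809/0.03 + 53 ≈ 93686.3 mm ≈ 93.69 m.
Near limit Dn = s·(H − f)/(H + s − 2f) = 68200 × (93686.3 − 53) / (93686.3 + 68200 − 2 × 53) = 68200 × 93633.3 / 161780.3 ≈ 39472 mm ≈ 39.5 m.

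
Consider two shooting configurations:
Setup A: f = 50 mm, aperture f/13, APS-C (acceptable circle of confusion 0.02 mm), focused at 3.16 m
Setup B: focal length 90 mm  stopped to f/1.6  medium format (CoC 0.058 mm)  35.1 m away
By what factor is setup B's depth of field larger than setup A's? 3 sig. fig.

Setup A: H = 50²/(13×0.02) + 50 ≈ 9665.4 mm; DoF = Df − Dn = 4670.7 − 2387.7 ≈ 2283.0 mm.
Setup B: H = 90²/(1.6×0.058) + 90 ≈ 87374.5 mm; DoF = Df − Dn = 58608 − 25052 ≈ 33556 mm.
Ratio = 33556 / 2283.0 ≈ 14.7.

14.7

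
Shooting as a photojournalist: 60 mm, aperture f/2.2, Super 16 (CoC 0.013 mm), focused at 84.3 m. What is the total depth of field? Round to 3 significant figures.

Hyperfocal distance H = f²/(N·c) + f = 60²/(2.2 × 0.013) + 60 = 3600/0.0286 + 60 ≈ 125934.1 mm ≈ 125.9 m.
Near limit Dn = s·(H − f)/(H + s − 2f) = 84300 × (125934.1 − 60) / (125934.1 + 84300 − 2 × 60) = 84300 × 125874.1 / 210114.1 ≈ 50502 mm.
Far limit Df = s·(H − f)/(H − s) = 84300 × (125934.1 − 60) / (125934.1 − 84300) = 84300 × 125874.1 / 41634.1 ≈ 254868 mm.
Depth of field = Df − Dn = 254868 − 50502 ≈ 204366 mm ≈ 204 m.

204 m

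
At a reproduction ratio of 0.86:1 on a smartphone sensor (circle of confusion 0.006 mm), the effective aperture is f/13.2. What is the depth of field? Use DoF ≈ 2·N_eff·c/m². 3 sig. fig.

At magnification m, DoF ≈ 2·N_eff·c/m² = 2 × 13.2 × 0.006 / 0.86² = 0.1584 / 0.7396 ≈ 0.214 mm.

0.214 mm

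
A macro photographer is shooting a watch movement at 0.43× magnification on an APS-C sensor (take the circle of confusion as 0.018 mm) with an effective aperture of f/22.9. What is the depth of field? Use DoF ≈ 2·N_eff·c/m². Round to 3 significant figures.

4.46 mm

At magnification m, DoF ≈ 2·N_eff·c/m² = 2 × 22.9 × 0.018 / 0.43² = 0.8244 / 0.1849 ≈ 4.46 mm.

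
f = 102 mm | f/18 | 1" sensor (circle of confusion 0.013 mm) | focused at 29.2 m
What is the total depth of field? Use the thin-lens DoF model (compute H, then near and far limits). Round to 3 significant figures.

66.9 m

Hyperfocal distance H = f²/(N·c) + f = 102²/(18 × 0.013) + 102 = 10404/0.234 + 102 ≈ 44563.5 mm ≈ 44.56 m.
Near limit Dn = s·(H − f)/(H + s − 2f) = 29200 × (44563.5 − 102) / (44563.5 + 29200 − 2 × 102) = 29200 × 44461.5 / 73559.5 ≈ 17649 mm.
Far limit Df = s·(H − f)/(H − s) = 29200 × (44563.5 − 102) / (44563.5 − 29200) = 29200 × 44461.5 / 15363.5 ≈ 84504 mm.
Depth of field = Df − Dn = 84504 − 17649 ≈ 66855 mm ≈ 66.9 m.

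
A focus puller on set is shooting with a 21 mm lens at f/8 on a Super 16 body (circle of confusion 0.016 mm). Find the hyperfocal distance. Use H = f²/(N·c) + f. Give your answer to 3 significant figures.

Hyperfocal distance H = f²/(N·c) + f = 21²/(8 × 0.016) + 21 = 441/0.128 + 21 ≈ 3466.3 mm ≈ 3.47 m.

3.47 m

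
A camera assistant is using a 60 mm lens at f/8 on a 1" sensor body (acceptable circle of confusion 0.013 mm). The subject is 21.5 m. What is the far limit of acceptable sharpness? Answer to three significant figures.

Hyperfocal distance H = f²/(N·c) + f = 60²/(8 × 0.013) + 60 = 3600/0.104 + 60 ≈ 34675.4 mm ≈ 34.68 m.
Far limit Df = s·(H − f)/(H − s) = 21500 × (34675.4 − 60) / (34675.4 − 21500) = 21500 × 34615.4 / 13175.4 ≈ 56486 mm ≈ 56.5 m.

56.5 m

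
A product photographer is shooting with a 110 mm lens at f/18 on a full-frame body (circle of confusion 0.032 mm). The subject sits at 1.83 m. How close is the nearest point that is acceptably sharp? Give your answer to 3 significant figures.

1.69 m

Hyperfocal distance H = f²/(N·c) + f = 110²/(18 × 0.032) + 110 = 12100/0.576 + 110 ≈ 21116.9 mm ≈ 21.12 m.
Near limit Dn = s·(H − f)/(H + s − 2f) = 1830 × (21116.9 − 110) / (21116.9 + 1830 − 2 × 110) = 1830 × 21006.9 / 22726.9 ≈ 1691.5 mm ≈ 1.69 m.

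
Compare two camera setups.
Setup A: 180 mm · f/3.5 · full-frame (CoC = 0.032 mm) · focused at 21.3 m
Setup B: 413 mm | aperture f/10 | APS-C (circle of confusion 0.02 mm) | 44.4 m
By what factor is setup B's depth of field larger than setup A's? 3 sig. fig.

1.47

Setup A: H = 180²/(3.5×0.032) + 180 ≈ 289465.7 mm; DoF = Df − Dn = 22977.5 − 19850.7 ≈ 3126.8 mm.
Setup B: H = 413²/(10×0.02) + 413 ≈ 853258.0 mm; DoF = Df − Dn = 46814.5 − 42222.3 ≈ 4592.2 mm.
Ratio = 4592.2 / 3126.8 ≈ 1.47.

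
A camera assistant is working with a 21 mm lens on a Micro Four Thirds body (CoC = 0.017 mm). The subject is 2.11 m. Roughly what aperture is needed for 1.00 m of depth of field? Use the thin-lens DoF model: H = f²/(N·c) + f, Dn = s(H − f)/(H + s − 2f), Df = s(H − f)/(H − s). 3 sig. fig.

Write h = H − f = f²/(N·c). The thin-lens limits are Dn = s·h/(h + (s−f)) and Df = s·h/(h − (s−f)), so DoF = Df − Dn = 2·s·(s−f)·h / (h² − (s−f)²).
That is a quadratic in h: DoF·h² − 2·s·(s−f)·h − DoF·(s−f)² = 0 ⇒ h = (s−f)·(s + √(s² + DoF²)) / DoF = 2089 × (2110 + √(2110² + 1000²)) / 1000 = 2089 × (2110 + 2334.97) / 1000 ≈ 9285.5 mm.
Then N = f²/(c·h) = 21² / (0.017 × 9285.5) = 441 / 157.85 ≈ 2.79.

f/2.79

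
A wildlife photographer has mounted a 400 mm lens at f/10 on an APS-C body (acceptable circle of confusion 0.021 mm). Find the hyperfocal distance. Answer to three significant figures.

762 m

Hyperfocal distance H = f²/(N·c) + f = 400²/(10 × 0.021) + 400 = 160000/0.21 + 400 ≈ 762304.8 mm ≈ 762 m.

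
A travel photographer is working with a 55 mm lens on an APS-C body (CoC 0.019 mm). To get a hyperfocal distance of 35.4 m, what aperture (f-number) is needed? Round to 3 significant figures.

Rearrange H = f²/(N·c) + f for N: N = f² / ((H − f)·c).
N = 55² / ((35400 − 55) × 0.019) = 3025 / 671.6 ≈ 4.50.

f/4.50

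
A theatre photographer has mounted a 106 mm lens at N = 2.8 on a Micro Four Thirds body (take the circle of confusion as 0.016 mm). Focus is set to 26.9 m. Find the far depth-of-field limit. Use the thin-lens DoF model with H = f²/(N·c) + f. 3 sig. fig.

30.1 m

Hyperfocal distance H = f²/(N·c) + f = 106²/(2.8 × 0.016) + 106 = 11236/0.0448 + 106 ≈ 250909.6 mm ≈ 250.9 m.
Far limit Df = s·(H − f)/(H − s) = 26900 × (250909.6 − 106) / (250909.6 − 26900) = 26900 × 250803.6 / 224009.6 ≈ 30118 mm ≈ 30.1 m.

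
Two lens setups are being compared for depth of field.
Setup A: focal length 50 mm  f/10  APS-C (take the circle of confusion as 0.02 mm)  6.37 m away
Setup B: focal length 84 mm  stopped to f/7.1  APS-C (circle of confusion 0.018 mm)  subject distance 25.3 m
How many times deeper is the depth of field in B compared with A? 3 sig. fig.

3.37

Setup A: H = 50²/(10×0.02) + 50 ≈ 12550.0 mm; DoF = Df − Dn = 12884.3 − 4230.9 ≈ 8653.4 mm.
Setup B: H = 84²/(7.1×0.018) + 84 ≈ 55295.3 mm; DoF = Df − Dn = 46569 − 17368 ≈ 29201 mm.
Ratio = 29201 / 8653.4 ≈ 3.37.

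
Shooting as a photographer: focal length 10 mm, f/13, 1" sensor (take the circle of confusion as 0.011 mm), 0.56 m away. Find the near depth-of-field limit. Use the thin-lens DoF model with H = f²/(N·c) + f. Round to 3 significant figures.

Hyperfocal distance H = f²/(N·c) + f = 10²/(13 × 0.011) + 10 = 100/0.143 + 10 ≈ 709.3 mm ≈ 0.709 m.
Near limit Dn = s·(H − f)/(H + s − 2f) = 560 × (709.3 − 10) / (709.3 + 560 − 2 × 10) = 560 × 699.3 / 1249.3 ≈ 313.46 mm.

313 mm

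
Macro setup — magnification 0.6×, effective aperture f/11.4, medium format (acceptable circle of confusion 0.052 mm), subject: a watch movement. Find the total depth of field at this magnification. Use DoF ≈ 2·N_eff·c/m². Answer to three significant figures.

At magnification m, DoF ≈ 2·N_eff·c/m² = 2 × 11.4 × 0.052 / 0.6² = 1.186 / 0.36 ≈ 3.29 mm.

3.29 mm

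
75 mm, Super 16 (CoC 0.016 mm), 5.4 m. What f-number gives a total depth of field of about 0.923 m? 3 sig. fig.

Write h = H − f = f²/(N·c). The thin-lens limits are Dn = s·h/(h + (s−f)) and Df = s·h/(h − (s−f)), so DoF = Df − Dn = 2·s·(s−f)·h / (h² − (s−f)²).
That is a quadratic in h: DoF·h² − 2·s·(s−f)·h − DoF·(s−f)² = 0 ⇒ h = (s−f)·(s + √(s² + DoF²)) / DoF = 5325 × (5400 + √(5400² + 923²)) / 923 = 5325 × (5400 + 5478.31) / 923 ≈ 62760 mm.
Then N = f²/(c·h) = 75² / (0.016 × 62760) = 5625 / 1004.2 ≈ 5.60.

f/5.60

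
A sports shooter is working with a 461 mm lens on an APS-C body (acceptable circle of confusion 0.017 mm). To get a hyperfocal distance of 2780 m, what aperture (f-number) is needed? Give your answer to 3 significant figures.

f/4.50

Rearrange H = f²/(N·c) + f for N: N = f² / ((H − f)·c).
N = 461² / ((2780000 − 461) × 0.017) = 212521 / 47252 ≈ 4.50.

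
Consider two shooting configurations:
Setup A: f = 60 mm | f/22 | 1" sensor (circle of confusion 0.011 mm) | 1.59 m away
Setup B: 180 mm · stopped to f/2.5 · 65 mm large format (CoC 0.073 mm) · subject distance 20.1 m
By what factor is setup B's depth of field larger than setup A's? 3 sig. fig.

13.8

Setup A: H = 60²/(22×0.011) + 60 ≈ 14936.0 mm; DoF = Df − Dn = 1772.28 − 1441.72 ≈ 330.56 mm.
Setup B: H = 180²/(2.5×0.073) + 180 ≈ 177714.2 mm; DoF = Df − Dn = 22640.3 − 18072.2 ≈ 4568.1 mm.
Ratio = 4568.1 / 330.56 ≈ 13.8.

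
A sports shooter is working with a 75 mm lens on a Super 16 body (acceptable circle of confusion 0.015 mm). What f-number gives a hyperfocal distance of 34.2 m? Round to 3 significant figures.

f/11

Rearrange H = f²/(N·c) + f for N: N = f² / ((H − f)·c).
N = 75² / ((34200 − 75) × 0.015) = 5625 / 511.9 ≈ 11.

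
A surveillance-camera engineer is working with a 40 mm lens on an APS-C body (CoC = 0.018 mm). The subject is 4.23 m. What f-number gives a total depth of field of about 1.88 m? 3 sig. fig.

f/4.50

Write h = H − f = f²/(N·c). The thin-lens limits are Dn = s·h/(h + (s−f)) and Df = s·h/(h − (s−f)), so DoF = Df − Dn = 2·s·(s−f)·h / (h² − (s−f)²).
That is a quadratic in h: DoF·h² − 2·s·(s−f)·h − DoF·(s−f)² = 0 ⇒ h = (s−f)·(s + √(s² + DoF²)) / DoF = 4190 × (4230 + √(4230² + 1880²)) / 1880 = 4190 × (4230 + 4628.96) / 1880 ≈ 19744 mm.
Then N = f²/(c·h) = 40² / (0.018 × 19744) = 1600 / 355.40 ≈ 4.50.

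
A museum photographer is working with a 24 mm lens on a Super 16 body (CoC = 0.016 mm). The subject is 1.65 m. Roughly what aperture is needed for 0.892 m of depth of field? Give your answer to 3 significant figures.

f/5.60

Write h = H − f = f²/(N·c). The thin-lens limits are Dn = s·h/(h + (s−f)) and Df = s·h/(h − (s−f)), so DoF = Df − Dn = 2·s·(s−f)·h / (h² − (s−f)²).
That is a quadratic in h: DoF·h² − 2·s·(s−f)·h − DoF·(s−f)² = 0 ⇒ h = (s−f)·(s + √(s² + DoF²)) / DoF = 1626 × (1650 + √(1650² + 892²)) / 892 = 1626 × (1650 + 1875.68) / 892 ≈ 6426.9 mm.
Then N = f²/(c·h) = 24² / (0.016 × 6426.9) = 576 / 102.83 ≈ 5.60.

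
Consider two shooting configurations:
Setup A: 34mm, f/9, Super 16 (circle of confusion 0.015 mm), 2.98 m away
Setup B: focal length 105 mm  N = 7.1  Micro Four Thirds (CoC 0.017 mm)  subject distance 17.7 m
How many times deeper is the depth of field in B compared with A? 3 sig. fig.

Setup A: H = 34²/(9×0.015) + 34 ≈ 8597.0 mm; DoF = Df − Dn = 4543.0 − 2217.2 ≈ 2325.8 mm.
Setup B: H = 105²/(7.1×0.017) + 105 ≈ 91447.2 mm; DoF = Df − Dn = 21923.0 − 14841.2 ≈ 7081.8 mm.
Ratio = 7081.8 / 2325.8 ≈ 3.04.

3.04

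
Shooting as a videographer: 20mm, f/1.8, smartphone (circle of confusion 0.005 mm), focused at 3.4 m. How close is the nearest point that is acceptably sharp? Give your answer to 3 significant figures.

3.16 m

Hyperfocal distance H = f²/(N·c) + f = 20²/(1.8 × 0.005) + 20 = 400/0.009 + 20 ≈ 44464.4 mm ≈ 44.46 m.
Near limit Dn = s·(H − f)/(H + s − 2f) = 3400 × (44464.4 − 20) / (44464.4 + 3400 − 2 × 20) = 3400 × 44444.4 / 47824.4 ≈ 3159.7 mm ≈ 3.16 m.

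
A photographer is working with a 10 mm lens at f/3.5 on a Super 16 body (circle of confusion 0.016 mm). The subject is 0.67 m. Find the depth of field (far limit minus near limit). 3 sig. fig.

Hyperfocal distance H = f²/(N·c) + f = 10²/(3.5 × 0.016) + 10 = 100/0.056 + 10 ≈ 1795.7 mm ≈ 1.796 m.
Near limit Dn = s·(H − f)/(H + s − 2f) = 670 × (1795.7 − 10) / (1795.7 + 670 − 2 × 10) = 670 × 1785.7 / 2445.7 ≈ 489.19 mm.
Far limit Df = s·(H − f)/(H − s) = 670 × (1795.7 − 10) / (1795.7 − 670) = 670 × 1785.7 / 1125.7 ≈ 1062.82 mm.
Depth of field = Df − Dn = 1062.82 − 489.19 ≈ 573.63 mm ≈ 0.574 m.

0.574 m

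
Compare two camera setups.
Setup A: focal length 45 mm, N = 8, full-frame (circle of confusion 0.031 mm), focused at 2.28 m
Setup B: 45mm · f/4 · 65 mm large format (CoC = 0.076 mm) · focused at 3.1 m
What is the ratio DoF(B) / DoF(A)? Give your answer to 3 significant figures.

2.67

Setup A: H = 45²/(8×0.031) + 45 ≈ 8210.3 mm; DoF = Df − Dn = 3139.3 − 1790.0 ≈ 1349.3 mm.
Setup B: H = 45²/(4×0.076) + 45 ≈ 6706.2 mm; DoF = Df − Dn = 5726.2 − 2125.3 ≈ 3600.9 mm.
Ratio = 3600.9 / 1349.3 ≈ 2.67.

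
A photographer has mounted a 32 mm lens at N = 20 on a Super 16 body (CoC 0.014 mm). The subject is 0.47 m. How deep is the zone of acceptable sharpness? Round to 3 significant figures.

Hyperfocal distance H = f²/(N·c) + f = 32²/(20 × 0.014) + 32 = 1024/0.28 + 32 ≈ 3689.1 mm ≈ 3.689 m.
Near limit Dn = s·(H − f)/(H + s − 2f) = 470 × (3689.1 − 32) / (3689.1 + 470 − 2 × 32) = 470 × 3657.1 / 4095.1 ≈ 419.73 mm.
Far limit Df = s·(H − f)/(H − s) = 470 × (3689.1 − 32) / (3689.1 − 470) = 470 × 3657.1 / 3219.1 ≈ 533.95 mm.
Depth of field = Df − Dn = 533.95 − 419.73 ≈ 114.22 mm.

114 mm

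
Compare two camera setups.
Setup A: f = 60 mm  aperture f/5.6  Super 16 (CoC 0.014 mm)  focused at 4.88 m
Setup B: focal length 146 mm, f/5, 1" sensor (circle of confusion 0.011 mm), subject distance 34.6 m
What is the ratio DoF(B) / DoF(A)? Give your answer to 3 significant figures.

Setup A: H = 60²/(5.6×0.014) + 60 ≈ 45978.4 mm; DoF = Df − Dn = 5452.3 − 4416.4 ≈ 1035.9 mm.
Setup B: H = 146²/(5×0.011) + 146 ≈ 387709.6 mm; DoF = Df − Dn = 37976.0 − 31775.2 ≈ 6200.8 mm.
Ratio = 6200.8 / 1035.9 ≈ 5.99.

5.99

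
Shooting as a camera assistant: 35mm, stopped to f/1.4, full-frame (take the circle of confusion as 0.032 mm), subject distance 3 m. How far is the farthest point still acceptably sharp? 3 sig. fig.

3.36 m

Hyperfocal distance H = f²/(N·c) + f = 35²/(1.4 × 0.032) + 35 = 1225/0.0448 + 35 ≈ 27378.8 mm ≈ 27.38 m.
Far limit Df = s·(H − f)/(H − s) = 3000 × (27378.8 − 35) / (27378.8 − 3000) = 3000 × 27343.8 / 24378.8 ≈ 3364.9 mm ≈ 3.36 m.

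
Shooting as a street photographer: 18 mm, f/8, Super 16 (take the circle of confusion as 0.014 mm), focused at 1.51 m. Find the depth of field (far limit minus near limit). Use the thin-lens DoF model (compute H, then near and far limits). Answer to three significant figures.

Hyperfocal distance H = f²/(N·c) + f = 18²/(8 × 0.014) + 18 = 324/0.112 + 18 ≈ 2910.9 mm ≈ 2.911 m.
Near limit Dn = s·(H − f)/(H + s − 2f) = 1510 × (2910.9 − 18) / (2910.9 + 1510 − 2 × 18) = 1510 × 2892.9 / 4384.9 ≈ 996.2 mm.
Far limit Df = s·(H − f)/(H − s) = 1510 × (2910.9 − 18) / (2910.9 − 1510) = 1510 × 2892.9 / 1400.9 ≈ 3118.2 mm.
Depth of field = Df − Dn = 3118.2 − 996.2 ≈ 2122.0 mm ≈ 2.12 m.

2.12 m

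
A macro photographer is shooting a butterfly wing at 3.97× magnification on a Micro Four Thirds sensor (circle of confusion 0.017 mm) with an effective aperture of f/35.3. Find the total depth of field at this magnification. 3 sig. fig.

0.0762 mm

At magnification m, DoF ≈ 2·N_eff·c/m² = 2 × 35.3 × 0.017 / 3.97² = 1.2 / 15.76 ≈ 0.0762 mm.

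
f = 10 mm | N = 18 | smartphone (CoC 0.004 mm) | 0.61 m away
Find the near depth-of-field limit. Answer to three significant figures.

Hyperfocal distance H = f²/(N·c) + f = 10²/(18 × 0.004) + 10 = 100/0.072 + 10 ≈ 1398.9 mm ≈ 1.399 m.
Near limit Dn = s·(H − f)/(H + s − 2f) = 610 × (1398.9 − 10) / (1398.9 + 610 − 2 × 10) = 610 × 1388.9 / 1988.9 ≈ 425.98 mm.

426 mm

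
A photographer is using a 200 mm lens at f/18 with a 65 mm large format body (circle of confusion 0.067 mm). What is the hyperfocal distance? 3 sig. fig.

33.4 m

Hyperfocal distance H = f²/(N·c) + f = 200²/(18 × 0.067) + 200 = 40000/1.206 + 200 ≈ 33367.5 mm ≈ 33.4 m.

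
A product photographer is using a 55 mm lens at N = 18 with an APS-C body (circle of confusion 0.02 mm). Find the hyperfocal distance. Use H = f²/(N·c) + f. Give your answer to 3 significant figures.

8.46 m

Hyperfocal distance H = f²/(N·c) + f = 55²/(18 × 0.02) + 55 = 3025/0.36 + 55 ≈ 8457.8 mm ≈ 8.46 m.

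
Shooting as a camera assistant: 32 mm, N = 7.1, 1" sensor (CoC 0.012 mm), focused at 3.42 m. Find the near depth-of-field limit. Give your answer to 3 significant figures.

Hyperfocal distance H = f²/(N·c) + f = 32²/(7.1 × 0.012) + 32 = 1024/0.0852 + 32 ≈ 12050.8 mm ≈ 12.05 m.
Near limit Dn = s·(H − f)/(H + s − 2f) = 3420 × (12050.8 − 32) / (12050.8 + 3420 − 2 × 32) = 3420 × 12018.8 / 15406.8 ≈ 2667.9 mm ≈ 2.67 m.

2.67 m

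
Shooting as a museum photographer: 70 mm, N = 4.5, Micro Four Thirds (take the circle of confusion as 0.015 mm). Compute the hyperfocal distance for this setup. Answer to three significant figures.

Hyperfocal distance H = f²/(N·c) + f = 70²/(4.5 × 0.015) + 70 = 4900/0.0675 + 70 ≈ 72662.6 mm ≈ 72.7 m.

72.7 m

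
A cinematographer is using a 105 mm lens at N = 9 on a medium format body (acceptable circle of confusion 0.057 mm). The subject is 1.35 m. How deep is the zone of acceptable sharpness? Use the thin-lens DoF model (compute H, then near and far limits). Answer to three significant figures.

Hyperfocal distance H = f²/(N·c) + f = 105²/(9 × 0.057) + 105 = 11025/0.513 + 105 ≈ 21596.2 mm ≈ 21.60 m.
Near limit Dn = s·(H − f)/(H + s − 2f) = 1350 × (21596.2 − 105) / (21596.2 + 1350 − 2 × 105) = 1350 × 21491.2 / 22736.2 ≈ 1276.08 mm.
Far limit Df = s·(H − f)/(H − s) = 1350 × (21596.2 − 105) / (21596.2 − 1350) = 1350 × 21491.2 / 20246.2 ≈ 1433.02 mm.
Depth of field = Df − Dn = 1433.02 − 1276.08 ≈ 156.94 mm.

157 mm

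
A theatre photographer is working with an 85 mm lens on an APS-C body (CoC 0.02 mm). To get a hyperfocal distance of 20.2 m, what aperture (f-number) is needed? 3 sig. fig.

Rearrange H = f²/(N·c) + f for N: N = f² / ((H − f)·c).
N = 85² / ((20200 − 85) × 0.02) = 7225 / 402.3 ≈ 18.

f/18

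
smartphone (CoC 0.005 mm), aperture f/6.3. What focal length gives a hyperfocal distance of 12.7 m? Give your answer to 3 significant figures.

From H = f²/(N·c) + f, with f ≪ H: f ≈ √(H·N·c) = √(12700 × 6.3 × 0.005) = √400.05 ≈ 20.00 mm.
The +f correction barely moves this — solving exactly, f² + N·c·f − N·c·H = 0 ⇒ f = (−N·c + √((N·c)² + 4·N·c·H))/2 = (−0.0315 + √1600.2)/2 ≈ 19.986 mm, so f ≈ 20.0 mm.

20.0 mm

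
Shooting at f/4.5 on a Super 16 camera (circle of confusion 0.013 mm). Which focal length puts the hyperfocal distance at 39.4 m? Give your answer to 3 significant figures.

From H = f²/(N·c) + f, with f ≪ H: f ≈ √(H·N·c) = √(39400 × 4.5 × 0.013) = √2304.9 ≈ 48.01 mm.
The +f correction barely moves this — solving exactly, f² + N·c·f − N·c·H = 0 ⇒ f = (−N·c + √((N·c)² + 4·N·c·H))/2 = (−0.0585 + √9219.6)/2 ≈ 47.980 mm, so f ≈ 48.0 mm.

48.0 mm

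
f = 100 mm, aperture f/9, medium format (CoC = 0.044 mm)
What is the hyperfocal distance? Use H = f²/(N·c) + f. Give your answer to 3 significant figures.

Hyperfocal distance H = f²/(N·c) + f = 100²/(9 × 0.044) + 100 = 10000/0.396 + 100 ≈ 25352.5 mm ≈ 25.4 m.

25.4 m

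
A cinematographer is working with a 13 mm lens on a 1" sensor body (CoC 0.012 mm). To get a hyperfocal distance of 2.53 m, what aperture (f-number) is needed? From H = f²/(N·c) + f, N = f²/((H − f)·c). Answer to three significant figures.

f/5.60

Rearrange H = f²/(N·c) + f for N: N = f² / ((H − f)·c).
N = 13² / ((2530 − 13) × 0.012) = 169 / 30.20 ≈ 5.60.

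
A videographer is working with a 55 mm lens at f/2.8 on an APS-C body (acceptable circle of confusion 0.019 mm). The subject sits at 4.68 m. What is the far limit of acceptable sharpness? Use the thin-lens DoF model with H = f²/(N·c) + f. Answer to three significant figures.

Hyperfocal distance H = f²/(N·c) + f = 55²/(2.8 × 0.019) + 55 = 3025/0.0532 + 55 ≈ 56915.9 mm ≈ 56.92 m.
Far limit Df = s·(H − f)/(H − s) = 4680 × (56915.9 − 55) / (56915.9 − 4680) = 4680 × 56860.9 / 52235.9 ≈ 5094.4 mm ≈ 5.09 m.

5.09 m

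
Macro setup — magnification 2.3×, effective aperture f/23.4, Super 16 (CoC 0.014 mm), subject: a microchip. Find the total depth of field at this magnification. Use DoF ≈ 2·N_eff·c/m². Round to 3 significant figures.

0.124 mm

At magnification m, DoF ≈ 2·N_eff·c/m² = 2 × 23.4 × 0.014 / 2.3² = 0.6552 / 5.29 ≈ 0.124 mm.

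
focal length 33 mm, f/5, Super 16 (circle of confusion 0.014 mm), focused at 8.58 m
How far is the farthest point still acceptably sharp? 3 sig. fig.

19.0 m

Hyperfocal distance H = f²/(N·c) + f = 33²/(5 × 0.014) + 33 = 1089/0.07 + 33 ≈ 15590.1 mm ≈ 15.59 m.
Far limit Df = s·(H − f)/(H − s) = 8580 × (15590.1 − 33) / (15590.1 − 8580) = 8580 × 15557.1 / 7010.1 ≈ 19041 mm ≈ 19.0 m.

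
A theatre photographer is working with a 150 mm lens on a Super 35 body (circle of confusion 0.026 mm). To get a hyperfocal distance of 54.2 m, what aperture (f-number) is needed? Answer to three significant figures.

f/16

Rearrange H = f²/(N·c) + f for N: N = f² / ((H − f)·c).
N = 150² / ((54200 − 150) × 0.026) = 22500 / 1405 ≈ 16.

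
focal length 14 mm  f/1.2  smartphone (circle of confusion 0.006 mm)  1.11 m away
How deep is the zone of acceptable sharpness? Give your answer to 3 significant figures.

89.5 mm

Hyperfocal distance H = f²/(N·c) + f = 14²/(1.2 × 0.006) + 14 = 196/0.0072 + 14 ≈ 27236.2 mm ≈ 27.24 m.
Near limit Dn = s·(H − f)/(H + s − 2f) = 1110 × (27236.2 − 14) / (27236.2 + 1110 − 2 × 14) = 1110 × 27222.2 / 28318.2 ≈ 1067.040 mm.
Far limit Df = s·(H − f)/(H − s) = 1110 × (27236.2 − 14) / (27236.2 − 1110) = 1110 × 27222.2 / 26126.2 ≈ 1156.565 mm.
Depth of field = Df − Dn = 1156.565 − 1067.040 ≈ 89.525 mm.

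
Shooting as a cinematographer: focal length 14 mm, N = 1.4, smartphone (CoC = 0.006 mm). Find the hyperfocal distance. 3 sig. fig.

23.3 m

Hyperfocal distance H = f²/(N·c) + f = 14²/(1.4 × 0.006) + 14 = 196/0.0084 + 14 ≈ 23347.3 mm ≈ 23.3 m.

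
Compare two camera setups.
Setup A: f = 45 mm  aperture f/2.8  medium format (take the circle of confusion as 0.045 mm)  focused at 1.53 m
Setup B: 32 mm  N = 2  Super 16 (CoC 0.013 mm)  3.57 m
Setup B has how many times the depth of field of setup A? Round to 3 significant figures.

2.27

Setup A: H = 45²/(2.8×0.045) + 45 ≈ 16116.4 mm; DoF = Df − Dn = 1685.76 − 1400.59 ≈ 285.17 mm.
Setup B: H = 32²/(2×0.013) + 32 ≈ 39416.6 mm; DoF = Df − Dn = 3922.35 − 3275.73 ≈ 646.62 mm.
Ratio = 646.62 / 285.17 ≈ 2.27.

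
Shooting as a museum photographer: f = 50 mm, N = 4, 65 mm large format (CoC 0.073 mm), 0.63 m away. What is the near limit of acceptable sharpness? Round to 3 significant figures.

0.590 m

Hyperfocal distance H = f²/(N·c) + f = 50²/(4 × 0.073) + 50 = 2500/0.292 + 50 ≈ 8611.6 mm ≈ 8.612 m.
Near limit Dn = s·(H − f)/(H + s − 2f) = 630 × (8611.6 − 50) / (8611.6 + 630 − 2 × 50) = 630 × 8561.6 / 9141.6 ≈ 590.03 mm ≈ 0.590 m.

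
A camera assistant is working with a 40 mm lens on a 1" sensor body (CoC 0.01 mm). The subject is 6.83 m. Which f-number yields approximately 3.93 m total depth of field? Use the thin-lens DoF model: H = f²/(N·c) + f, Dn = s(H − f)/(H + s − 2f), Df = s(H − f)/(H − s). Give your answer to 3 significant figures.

Write h = H − f = f²/(N·c). The thin-lens limits are Dn = s·h/(h + (s−f)) and Df = s·h/(h − (s−f)), so DoF = Df − Dn = 2·s·(s−f)·h / (h² − (s−f)²).
That is a quadratic in h: DoF·h² − 2·s·(s−f)·h − DoF·(s−f)² = 0 ⇒ h = (s−f)·(s + √(s² + DoF²)) / DoF = 6790 × (6830 + √(6830² + 3930²)) / 3930 = 6790 × (6830 + 7879.96) / 3930 ≈ 25415 mm.
Then N = f²/(c·h) = 40² / (0.01 × 25415) = 1600 / 254.15 ≈ 6.30.

f/6.30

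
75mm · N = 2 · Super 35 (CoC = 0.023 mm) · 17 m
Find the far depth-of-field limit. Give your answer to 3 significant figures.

19.7 m

Hyperfocal distance H = f²/(N·c) + f = 75²/(2 × 0.023) + 75 = 5625/0.046 + 75 ≈ 122357.6 mm ≈ 122.4 m.
Far limit Df = s·(H − f)/(H − s) = 17000 × (122357.6 − 75) / (122357.6 − 17000) = 17000 × 122282.6 / 105357.6 ≈ 19731 mm ≈ 19.7 m.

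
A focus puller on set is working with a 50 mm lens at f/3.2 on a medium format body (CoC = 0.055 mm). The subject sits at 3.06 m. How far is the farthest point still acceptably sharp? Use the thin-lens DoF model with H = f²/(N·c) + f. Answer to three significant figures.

Hyperfocal distance H = f²/(N·c) + f = 50²/(3.2 × 0.055) + 50 = 2500/0.176 + 50 ≈ 14254.5 mm ≈ 14.25 m.
Far limit Df = s·(H − f)/(H − s) = 3060 × (14254.5 − 50) / (14254.5 − 3060) = 3060 × 14204.5 / 11194.5 ≈ 3882.8 mm ≈ 3.88 m.

3.88 m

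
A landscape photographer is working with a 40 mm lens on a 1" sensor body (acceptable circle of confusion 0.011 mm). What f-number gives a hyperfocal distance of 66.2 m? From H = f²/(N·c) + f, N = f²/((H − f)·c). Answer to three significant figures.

f/2.20

Rearrange H = f²/(N·c) + f for N: N = f² / ((H − f)·c).
N = 40² / ((66200 − 40) × 0.011) = 1600 / 727.8 ≈ 2.20.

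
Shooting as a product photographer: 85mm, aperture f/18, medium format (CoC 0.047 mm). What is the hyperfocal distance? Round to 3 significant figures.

8.63 m

Hyperfocal distance H = f²/(N·c) + f = 85²/(18 × 0.047) + 85 = 7225/0.846 + 85 ≈ 8625.2 mm ≈ 8.63 m.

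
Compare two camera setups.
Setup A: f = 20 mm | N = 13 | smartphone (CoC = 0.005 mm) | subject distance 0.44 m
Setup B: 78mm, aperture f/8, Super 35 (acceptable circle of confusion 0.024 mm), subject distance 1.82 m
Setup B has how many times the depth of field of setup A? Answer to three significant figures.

3.33

Setup A: H = 20²/(13×0.005) + 20 ≈ 6173.8 mm; DoF = Df − Dn = 472.230 − 411.889 ≈ 60.341 mm.
Setup B: H = 78²/(8×0.024) + 78 ≈ 31765.5 mm; DoF = Df − Dn = 1925.87 − 1725.16 ≈ 200.71 mm.
Ratio = 200.71 / 60.341 ≈ 3.33.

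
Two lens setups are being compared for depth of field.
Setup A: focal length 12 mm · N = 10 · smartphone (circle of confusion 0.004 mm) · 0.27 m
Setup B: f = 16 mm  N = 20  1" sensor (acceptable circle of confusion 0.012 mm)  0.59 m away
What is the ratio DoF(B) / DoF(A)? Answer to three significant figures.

Setup A: H = 12²/(10×0.004) + 12 ≈ 3612.0 mm; DoF = Df − Dn = 290.844 − 251.944 ≈ 38.900 mm.
Setup B: H = 16²/(20×0.012) + 16 ≈ 1082.7 mm; DoF = Df − Dn = 1277.40 − 383.58 ≈ 893.82 mm.
Ratio = 893.82 / 38.900 ≈ 23.0.

23.0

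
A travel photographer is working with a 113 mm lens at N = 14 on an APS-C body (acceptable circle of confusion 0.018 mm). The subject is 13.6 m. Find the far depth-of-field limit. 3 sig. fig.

Hyperfocal distance H = f²/(N·c) + f = 113²/(14 × 0.018) + 113 = 12769/0.252 + 113 ≈ 50783.6 mm ≈ 50.78 m.
Far limit Df = s·(H − f)/(H − s) = 13600 × (50783.6 − 113) / (50783.6 − 13600) = 13600 × 50670.6 / 37183.6 ≈ 18533 mm ≈ 18.5 m.

18.5 m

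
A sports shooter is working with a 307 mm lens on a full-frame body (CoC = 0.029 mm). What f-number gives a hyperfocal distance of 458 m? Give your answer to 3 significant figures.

Rearrange H = f²/(N·c) + f for N: N = f² / ((H − f)·c).
N = 307² / ((458000 − 307) × 0.029) = 94249 / 13273 ≈ 7.10.

f/7.10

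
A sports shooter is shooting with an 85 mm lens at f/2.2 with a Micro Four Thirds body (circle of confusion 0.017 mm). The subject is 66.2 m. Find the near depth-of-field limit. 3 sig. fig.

49.3 m

Hyperfocal distance H = f²/(N·c) + f = 85²/(2.2 × 0.017) + 85 = 7225/0.0374 + 85 ≈ 193266.8 mm ≈ 193.3 m.
Near limit Dn = s·(H − f)/(H + s − 2f) = 66200 × (193266.8 − 85) / (193266.8 + 66200 − 2 × 85) = 66200 × 193181.8 / 259296.8 ≈ 49320 mm ≈ 49.3 m.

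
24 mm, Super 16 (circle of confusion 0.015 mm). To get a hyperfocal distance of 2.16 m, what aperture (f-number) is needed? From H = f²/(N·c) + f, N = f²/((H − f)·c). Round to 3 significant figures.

Rearrange H = f²/(N·c) + f for N: N = f² / ((H − f)·c).
N = 24² / ((2160 − 24) × 0.015) = 576 / 32.04 ≈ 18.

f/18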